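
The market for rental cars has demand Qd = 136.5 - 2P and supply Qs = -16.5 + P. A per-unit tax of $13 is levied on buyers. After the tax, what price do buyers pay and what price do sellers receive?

Buyers pay 166/3, sellers receive 127/3

Pre-tax equilibrium: P* = 51, Q* = 34.5.
Tax on buyers shifts demand to Qd = 136.5 − 2(P + 13) = 110.5 - 2P.
110.5 - 2P = -16.5 + P gives seller price Ps = 127/3; buyers pay Pb = 127/3 + 13 = 166/3.
New quantity: Q = 136.5 − 2(166/3) = 155/6.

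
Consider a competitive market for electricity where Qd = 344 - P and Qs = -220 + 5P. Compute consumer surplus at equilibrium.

Consumer surplus = 31250

Equilibrium: 344 - P = -220 + 5P gives P* = 94, Q* = 250.
Demand choke price (Qd = 0): P = 344.
CS = ½(344 − 94)(250) = 31250.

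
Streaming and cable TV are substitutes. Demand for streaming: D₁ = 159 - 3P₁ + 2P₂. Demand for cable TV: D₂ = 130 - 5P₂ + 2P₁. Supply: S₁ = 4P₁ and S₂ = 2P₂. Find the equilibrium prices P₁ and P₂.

P₁ = 1373/45, P₂ = 1228/45

Market 1: 159 - 3P₁ + 2P₂ = 4P₁ → 7P₁ - 2P₂ = 159.
Market 2: 7P₂ - 2P₁ = 130.
Eliminating P₂: 7×(1) + 2×(2) gives 45P₁ = 1373, so P₁ = 1373/45.
Back-substitute into (2): P₂ = (130 + 2×1373/45) / 7 = 1228/45.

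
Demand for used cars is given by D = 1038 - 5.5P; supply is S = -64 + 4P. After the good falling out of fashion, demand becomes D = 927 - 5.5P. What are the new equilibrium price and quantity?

P' = 1982/19, Q' = 6712/19

Original equilibrium: P* = 116, Q* = 400.
New equilibrium: 927 - 5.5P = -64 + 4P, so 991 = 9.5P and P' = 1982/19; Q' = 927 − 5.5(1982/19) = 6712/19.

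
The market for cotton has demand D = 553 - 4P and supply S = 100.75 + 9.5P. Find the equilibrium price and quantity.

Set D = S: 553 - 4P = 100.75 + 9.5P.
452.25 = 13.5P, so P* = 33.5.
Q* = 553 − 4(33.5) = 419.

P* = 33.5, Q* = 419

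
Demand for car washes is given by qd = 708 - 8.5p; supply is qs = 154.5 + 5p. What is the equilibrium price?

p* = 41

Set qd = qs: 708 - 8.5p = 154.5 + 5p.
553.5 = 13.5p, so p* = 41.
q* = 708 − 8.5(41) = 359.5.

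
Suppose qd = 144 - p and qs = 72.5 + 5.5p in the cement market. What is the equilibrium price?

p* = 11

Set qd = qs: 144 - p = 72.5 + 5.5p.
71.5 = 6.5p, so p* = 11.
q* = 144 − 1(11) = 133.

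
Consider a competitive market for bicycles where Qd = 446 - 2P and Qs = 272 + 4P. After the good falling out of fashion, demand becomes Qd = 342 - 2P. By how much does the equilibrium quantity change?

Original equilibrium: P* = 29, Q* = 388.
New equilibrium: 342 - 2P = 272 + 4P, so 70 = 6P and P' = 35/3; Q' = 342 − 2(35/3) = 956/3.
Change in quantity: 956/3 − 388 = -208/3.

ΔQ = -208/3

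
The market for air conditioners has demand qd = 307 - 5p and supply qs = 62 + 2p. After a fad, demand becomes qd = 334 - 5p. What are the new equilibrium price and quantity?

p' = 272/7, q' = 978/7

Original equilibrium: p* = 35, q* = 132.
New equilibrium: 334 - 5p = 62 + 2p, so 272 = 7p and p' = 272/7; q' = 334 − 5(272/7) = 978/7.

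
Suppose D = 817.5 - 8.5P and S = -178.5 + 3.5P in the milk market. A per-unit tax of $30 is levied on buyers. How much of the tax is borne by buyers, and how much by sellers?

Pre-tax equilibrium: P* = 83, Q* = 112.
Tax on buyers shifts demand to D = 817.5 − 8.5(P + 30) = 562.5 - 8.5P.
562.5 - 8.5P = -178.5 + 3.5P gives seller price Ps = 61.75; buyers pay Pb = 61.75 + 30 = 91.75.
New quantity: Q = 817.5 − 8.5(91.75) = 37.625.
Buyer burden = 91.75 − 83 = 8.75; seller burden = 83 − 61.75 = 21.25.

Buyers bear $8.75, sellers bear $21.25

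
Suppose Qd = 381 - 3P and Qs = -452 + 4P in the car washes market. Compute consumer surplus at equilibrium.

Equilibrium: 381 - 3P = -452 + 4P gives P* = 119, Q* = 24.
Demand choke price (Qd = 0): P = 127.
CS = ½(127 − 119)(24) = 96.

Consumer surplus = 96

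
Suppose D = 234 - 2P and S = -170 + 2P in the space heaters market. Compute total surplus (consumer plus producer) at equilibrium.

Equilibrium: 234 - 2P = -170 + 2P gives P* = 101, Q* = 32.
Demand choke price: P = 117; supply starts at P = 85.
CS = ½(117 − 101)(32) = 256; PS = ½(101 − 85)(32) = 256.

Total surplus = 512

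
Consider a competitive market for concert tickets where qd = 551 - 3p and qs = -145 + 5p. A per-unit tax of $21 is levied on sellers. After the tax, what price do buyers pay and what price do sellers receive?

Pre-tax equilibrium: p* = 87, q* = 290.
Tax on sellers shifts supply to qs = -145 + 5(p − 21) = -250 + 5p.
551 - 3p = -250 + 5p gives buyer price pb = 100.125; sellers receive ps = 100.125 − 21 = 79.125.
New quantity: q = 551 − 3(100.125) = 250.625.

Buyers pay $100.125, sellers receive $79.125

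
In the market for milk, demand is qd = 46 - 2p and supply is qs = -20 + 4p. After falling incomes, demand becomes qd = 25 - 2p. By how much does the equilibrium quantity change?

Δq = -14

Original equilibrium: p* = 11, q* = 24.
New equilibrium: 25 - 2p = -20 + 4p, so 45 = 6p and p' = 7.5; q' = 25 − 2(7.5) = 10.
Change in quantity: 10 − 24 = -14.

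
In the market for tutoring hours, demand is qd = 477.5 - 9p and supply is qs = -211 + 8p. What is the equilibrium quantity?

Set qd = qs: 477.5 - 9p = -211 + 8p.
688.5 = 17p, so p* = 40.5.
q* = 477.5 − 9(40.5) = 113.

q* = 113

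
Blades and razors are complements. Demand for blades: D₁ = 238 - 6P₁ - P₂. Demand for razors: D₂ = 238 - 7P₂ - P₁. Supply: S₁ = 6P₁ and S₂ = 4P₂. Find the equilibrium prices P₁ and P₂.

Market 1: 238 - 6P₁ - P₂ = 6P₁ → 12P₁ + P₂ = 238.
Market 2: 11P₂ + P₁ = 238.
Eliminating P₂: 11×(1) − 1×(2) gives 131P₁ = 2380, so P₁ = 2380/131.
Back-substitute into (2): P₂ = (238 − 1×2380/131) / 11 = 2618/131.

P₁ = 2380/131, P₂ = 2618/131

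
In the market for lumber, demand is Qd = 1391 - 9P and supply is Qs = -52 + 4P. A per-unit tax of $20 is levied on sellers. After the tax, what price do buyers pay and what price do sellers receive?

Buyers pay 1523/13, sellers receive 1263/13

Pre-tax equilibrium: P* = 111, Q* = 392.
Tax on sellers shifts supply to Qs = -52 + 4(P − 20) = -132 + 4P.
1391 - 9P = -132 + 4P gives buyer price Pb = 1523/13; sellers receive Ps = 1523/13 − 20 = 1263/13.
New quantity: Q = 1391 − 9(1523/13) = 4376/13.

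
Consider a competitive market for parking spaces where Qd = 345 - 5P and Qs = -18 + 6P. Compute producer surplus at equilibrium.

Producer surplus = 2700

Equilibrium: 345 - 5P = -18 + 6P gives P* = 33, Q* = 180.
Supply starts at P = 3 (where Qs = 0).
PS = ½(33 − 3)(180) = 2700.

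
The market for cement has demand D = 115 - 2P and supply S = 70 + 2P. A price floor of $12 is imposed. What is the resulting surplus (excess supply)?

Equilibrium price would be P* = 11.25, so the floor at 12 binds.
At P = 12: D = 91, S = 94.
Surplus = 94 − 91 = 3.

Surplus = 3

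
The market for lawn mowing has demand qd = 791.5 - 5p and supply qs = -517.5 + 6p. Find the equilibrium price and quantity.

p* = 119, q* = 196.5

Set qd = qs: 791.5 - 5p = -517.5 + 6p.
1309 = 11p, so p* = 119.
q* = 791.5 − 5(119) = 196.5.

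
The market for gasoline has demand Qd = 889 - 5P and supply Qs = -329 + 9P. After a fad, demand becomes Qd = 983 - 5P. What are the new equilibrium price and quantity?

P' = 656/7, Q' = 3601/7

Original equilibrium: P* = 87, Q* = 454.
New equilibrium: 983 - 5P = -329 + 9P, so 1312 = 14P and P' = 656/7; Q' = 983 − 5(656/7) = 3601/7.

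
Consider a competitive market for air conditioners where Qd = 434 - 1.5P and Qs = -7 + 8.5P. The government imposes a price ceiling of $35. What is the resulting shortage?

Shortage = 91

Equilibrium price would be P* = 44.1, so the ceiling at 35 binds.
At P = 35: Qd = 434 − 1.5(35) = 381.5, Qs = -7 + 8.5(35) = 290.5.
Shortage = 381.5 − 290.5 = 91.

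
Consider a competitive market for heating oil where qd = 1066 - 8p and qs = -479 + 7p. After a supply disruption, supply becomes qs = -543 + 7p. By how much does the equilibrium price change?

Δp = 64/15

Original equilibrium: p* = 103, q* = 242.
New equilibrium: 1066 - 8p = -543 + 7p, so 1609 = 15p and p' = 1609/15; q' = 1066 − 8(1609/15) = 3118/15.
Change in price: 1609/15 − 103 = 64/15.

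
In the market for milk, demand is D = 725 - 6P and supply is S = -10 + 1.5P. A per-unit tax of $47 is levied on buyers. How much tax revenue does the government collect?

Pre-tax equilibrium: P* = 98, Q* = 137.
Tax on buyers shifts demand to D = 725 − 6(P + 47) = 443 - 6P.
443 - 6P = -10 + 1.5P gives seller price Ps = 60.4; buyers pay Pb = 60.4 + 47 = 107.4.
New quantity: Q = 725 − 6(107.4) = 80.6.
Revenue = 47 × 80.6 = 3788.2.

Tax revenue = 3788.2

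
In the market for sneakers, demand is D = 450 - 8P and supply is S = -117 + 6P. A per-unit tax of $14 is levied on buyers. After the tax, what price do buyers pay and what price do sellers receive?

Buyers pay $46.5, sellers receive $32.5

Pre-tax equilibrium: P* = 40.5, Q* = 126.
Tax on buyers shifts demand to D = 450 − 8(P + 14) = 338 - 8P.
338 - 8P = -117 + 6P gives seller price Ps = 32.5; buyers pay Pb = 32.5 + 14 = 46.5.
New quantity: Q = 450 − 8(46.5) = 78.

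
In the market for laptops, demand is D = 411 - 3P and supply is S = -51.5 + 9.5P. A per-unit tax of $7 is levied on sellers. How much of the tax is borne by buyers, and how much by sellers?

Pre-tax equilibrium: P* = 37, Q* = 300.
Tax on sellers shifts supply to S = -51.5 + 9.5(P − 7) = -118 + 9.5P.
411 - 3P = -118 + 9.5P gives buyer price Pb = 42.32; sellers receive Ps = 42.32 − 7 = 35.32.
New quantity: Q = 411 − 3(42.32) = 284.04.
Buyer burden = 42.32 − 37 = 5.32; seller burden = 37 − 35.32 = 1.68.

Buyers bear $5.32, sellers bear $1.68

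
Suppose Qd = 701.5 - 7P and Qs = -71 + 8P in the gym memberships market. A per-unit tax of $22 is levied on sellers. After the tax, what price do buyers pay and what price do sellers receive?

Buyers pay 1897/30, sellers receive 1237/30

Pre-tax equilibrium: P* = 51.5, Q* = 341.
Tax on sellers shifts supply to Qs = -71 + 8(P − 22) = -247 + 8P.
701.5 - 7P = -247 + 8P gives buyer price Pb = 1897/30; sellers receive Ps = 1897/30 − 22 = 1237/30.
New quantity: Q = 701.5 − 7(1897/30) = 3883/15.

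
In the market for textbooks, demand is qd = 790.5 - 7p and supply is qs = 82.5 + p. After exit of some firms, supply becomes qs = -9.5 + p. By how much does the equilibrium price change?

Δp = 11.5

Original equilibrium: p* = 88.5, q* = 171.
New equilibrium: 790.5 - 7p = -9.5 + p, so 800 = 8p and p' = 100; q' = 790.5 − 7(100) = 90.5.
Change in price: 100 − 88.5 = 11.5.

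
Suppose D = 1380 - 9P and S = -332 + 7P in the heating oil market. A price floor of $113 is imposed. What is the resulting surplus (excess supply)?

Surplus = 96

Equilibrium price would be P* = 107, so the floor at 113 binds.
At P = 113: D = 363, S = 459.
Surplus = 459 − 363 = 96.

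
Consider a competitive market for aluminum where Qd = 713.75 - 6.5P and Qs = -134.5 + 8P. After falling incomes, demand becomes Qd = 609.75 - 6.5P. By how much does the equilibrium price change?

Original equilibrium: P* = 58.5, Q* = 333.5.
New equilibrium: 609.75 - 6.5P = -134.5 + 8P, so 744.25 = 14.5P and P' = 2977/58; Q' = 609.75 − 6.5(2977/58) = 16015/58.
Change in price: 2977/58 − 58.5 = -208/29.

ΔP = -208/29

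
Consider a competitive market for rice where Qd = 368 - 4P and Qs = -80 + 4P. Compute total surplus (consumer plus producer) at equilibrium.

Equilibrium: 368 - 4P = -80 + 4P gives P* = 56, Q* = 144.
Demand choke price: P = 92; supply starts at P = 20.
CS = ½(92 − 56)(144) = 2592; PS = ½(56 − 20)(144) = 2592.

Total surplus = 5184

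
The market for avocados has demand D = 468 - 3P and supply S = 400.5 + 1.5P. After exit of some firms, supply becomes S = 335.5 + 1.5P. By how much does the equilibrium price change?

ΔP = 130/9

Original equilibrium: P* = 15, Q* = 423.
New equilibrium: 468 - 3P = 335.5 + 1.5P, so 132.5 = 4.5P and P' = 265/9; Q' = 468 − 3(265/9) = 1139/3.
Change in price: 265/9 − 15 = 130/9.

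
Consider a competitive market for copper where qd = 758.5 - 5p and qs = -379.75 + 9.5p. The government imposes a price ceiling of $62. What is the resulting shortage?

Shortage = 239.25

Equilibrium price would be p* = 78.5, so the ceiling at 62 binds.
At p = 62: qd = 758.5 − 5(62) = 448.5, qs = -379.75 + 9.5(62) = 209.25.
Shortage = 448.5 − 209.25 = 239.25.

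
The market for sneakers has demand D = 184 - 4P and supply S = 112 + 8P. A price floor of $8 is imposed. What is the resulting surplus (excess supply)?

Equilibrium price would be P* = 6, so the floor at 8 binds.
At P = 8: D = 152, S = 176.
Surplus = 176 − 152 = 24.

Surplus = 24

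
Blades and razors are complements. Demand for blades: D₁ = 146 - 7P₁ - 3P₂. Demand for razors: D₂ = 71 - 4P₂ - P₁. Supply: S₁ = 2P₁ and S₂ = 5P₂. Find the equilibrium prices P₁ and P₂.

P₁ = 367/26, P₂ = 493/78

Market 1: 146 - 7P₁ - 3P₂ = 2P₁ → 9P₁ + 3P₂ = 146.
Market 2: 9P₂ + P₁ = 71.
Eliminating P₂: 9×(1) − 3×(2) gives 78P₁ = 1101, so P₁ = 367/26.
Back-substitute into (2): P₂ = (71 − 1×367/26) / 9 = 493/78.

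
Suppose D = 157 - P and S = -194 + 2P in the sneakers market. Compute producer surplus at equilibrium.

Producer surplus = 400

Equilibrium: 157 - P = -194 + 2P gives P* = 117, Q* = 40.
Supply starts at P = 97 (where S = 0).
PS = ½(117 − 97)(40) = 400.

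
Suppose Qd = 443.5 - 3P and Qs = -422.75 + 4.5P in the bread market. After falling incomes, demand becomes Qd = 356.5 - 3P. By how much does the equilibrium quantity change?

ΔQ = -52.2

Original equilibrium: P* = 115.5, Q* = 97.
New equilibrium: 356.5 - 3P = -422.75 + 4.5P, so 779.25 = 7.5P and P' = 103.9; Q' = 356.5 − 3(103.9) = 44.8.
Change in quantity: 44.8 − 97 = -52.2.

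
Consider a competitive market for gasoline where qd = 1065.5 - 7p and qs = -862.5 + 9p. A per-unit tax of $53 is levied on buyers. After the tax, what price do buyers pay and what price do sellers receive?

Buyers pay $150.3125, sellers receive $97.3125

Pre-tax equilibrium: p* = 120.5, q* = 222.
Tax on buyers shifts demand to qd = 1065.5 − 7(p + 53) = 694.5 - 7p.
694.5 - 7p = -862.5 + 9p gives seller price ps = 97.3125; buyers pay pb = 97.3125 + 53 = 150.3125.
New quantity: q = 1065.5 − 7(150.3125) = 13.3125.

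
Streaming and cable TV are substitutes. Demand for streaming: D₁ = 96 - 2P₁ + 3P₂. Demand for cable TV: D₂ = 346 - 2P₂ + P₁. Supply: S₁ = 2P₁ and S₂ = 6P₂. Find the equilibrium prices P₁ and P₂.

P₁ = 1806/29, P₂ = 1480/29

Market 1: 96 - 2P₁ + 3P₂ = 2P₁ → 4P₁ - 3P₂ = 96.
Market 2: 8P₂ - P₁ = 346.
Eliminating P₂: 8×(1) + 3×(2) gives 29P₁ = 1806, so P₁ = 1806/29.
Back-substitute into (2): P₂ = (346 + 1×1806/29) / 8 = 1480/29.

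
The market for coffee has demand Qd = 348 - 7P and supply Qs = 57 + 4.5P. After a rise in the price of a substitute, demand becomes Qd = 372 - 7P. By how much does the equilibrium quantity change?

Original equilibrium: P* = 582/23, Q* = 3930/23.
New equilibrium: 372 - 7P = 57 + 4.5P, so 315 = 11.5P and P' = 630/23; Q' = 372 − 7(630/23) = 4146/23.
Change in quantity: 4146/23 − 3930/23 = 216/23.

ΔQ = 216/23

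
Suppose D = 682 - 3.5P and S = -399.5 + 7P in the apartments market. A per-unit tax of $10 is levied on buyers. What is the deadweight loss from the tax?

Deadweight loss = 350/3

Pre-tax equilibrium: P* = 103, Q* = 321.5.
Tax on buyers shifts demand to D = 682 − 3.5(P + 10) = 647 - 3.5P.
647 - 3.5P = -399.5 + 7P gives seller price Ps = 299/3; buyers pay Pb = 299/3 + 10 = 329/3.
New quantity: Q = 682 − 3.5(329/3) = 1789/6.
DWL = ½ × 10 × (321.5 − 1789/6) = 350/3.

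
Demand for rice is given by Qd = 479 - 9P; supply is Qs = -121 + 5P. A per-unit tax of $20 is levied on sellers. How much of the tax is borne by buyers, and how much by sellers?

Pre-tax equilibrium: P* = 300/7, Q* = 653/7.
Tax on sellers shifts supply to Qs = -121 + 5(P − 20) = -221 + 5P.
479 - 9P = -221 + 5P gives buyer price Pb = 50; sellers receive Ps = 50 − 20 = 30.
New quantity: Q = 479 − 9(50) = 29.
Buyer burden = 50 − 300/7 = 50/7; seller burden = 300/7 − 30 = 90/7.

Buyers bear 50/7, sellers bear 90/7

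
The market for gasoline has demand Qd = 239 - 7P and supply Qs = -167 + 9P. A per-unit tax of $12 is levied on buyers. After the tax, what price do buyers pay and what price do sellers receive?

Buyers pay $32.125, sellers receive $20.125

Pre-tax equilibrium: P* = 25.375, Q* = 61.375.
Tax on buyers shifts demand to Qd = 239 − 7(P + 12) = 155 - 7P.
155 - 7P = -167 + 9P gives seller price Ps = 20.125; buyers pay Pb = 20.125 + 12 = 32.125.
New quantity: Q = 239 − 7(32.125) = 14.125.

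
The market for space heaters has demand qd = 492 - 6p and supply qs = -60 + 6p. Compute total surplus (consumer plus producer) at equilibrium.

Equilibrium: 492 - 6p = -60 + 6p gives p* = 46, q* = 216.
Demand choke price: p = 82; supply starts at p = 10.
CS = ½(82 − 46)(216) = 3888; PS = ½(46 − 10)(216) = 3888.

Total surplus = 7776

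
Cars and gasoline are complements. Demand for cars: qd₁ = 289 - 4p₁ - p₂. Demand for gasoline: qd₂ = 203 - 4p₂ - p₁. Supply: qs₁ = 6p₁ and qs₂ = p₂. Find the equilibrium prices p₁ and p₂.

Market 1: 289 - 4p₁ - p₂ = 6p₁ → 10p₁ + p₂ = 289.
Market 2: 5p₂ + p₁ = 203.
Eliminating p₂: 5×(1) − 1×(2) gives 49p₁ = 1242, so p₁ = 1242/49.
Back-substitute into (2): p₂ = (203 − 1×1242/49) / 5 = 1741/49.

p₁ = 1242/49, p₂ = 1741/49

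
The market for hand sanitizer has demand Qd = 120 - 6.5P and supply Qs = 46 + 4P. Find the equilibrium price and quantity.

Set Qd = Qs: 120 - 6.5P = 46 + 4P.
74 = 10.5P, so P* = 148/21.
Q* = 120 − 6.5(148/21) = 1558/21.

P* = 148/21, Q* = 1558/21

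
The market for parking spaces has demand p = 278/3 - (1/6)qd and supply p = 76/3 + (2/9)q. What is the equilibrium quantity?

q* = 1212/7

Set the two price expressions equal: 278/3 - (1/6)q = 76/3 + (2/9)q.
202/3 = (7/18)q, so q* = 1212/7.
p* = 278/3 − (1/6)(1212/7) = 1340/21.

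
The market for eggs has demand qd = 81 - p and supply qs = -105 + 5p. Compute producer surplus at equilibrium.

Producer surplus = 250

Equilibrium: 81 - p = -105 + 5p gives p* = 31, q* = 50.
Supply starts at p = 21 (where qs = 0).
PS = ½(31 − 21)(50) = 250.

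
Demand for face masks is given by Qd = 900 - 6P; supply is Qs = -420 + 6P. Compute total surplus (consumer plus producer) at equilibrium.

Equilibrium: 900 - 6P = -420 + 6P gives P* = 110, Q* = 240.
Demand choke price: P = 150; supply starts at P = 70.
CS = ½(150 − 110)(240) = 4800; PS = ½(110 − 70)(240) = 4800.

Total surplus = 9600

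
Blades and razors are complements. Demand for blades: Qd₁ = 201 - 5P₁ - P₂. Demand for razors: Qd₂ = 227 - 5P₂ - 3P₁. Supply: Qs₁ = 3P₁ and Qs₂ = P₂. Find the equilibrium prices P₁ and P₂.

Market 1: 201 - 5P₁ - P₂ = 3P₁ → 8P₁ + P₂ = 201.
Market 2: 6P₂ + 3P₁ = 227.
Eliminating P₂: 6×(1) − 1×(2) gives 45P₁ = 979, so P₁ = 979/45.
Back-substitute into (2): P₂ = (227 − 3×979/45) / 6 = 1213/45.

P₁ = 979/45, P₂ = 1213/45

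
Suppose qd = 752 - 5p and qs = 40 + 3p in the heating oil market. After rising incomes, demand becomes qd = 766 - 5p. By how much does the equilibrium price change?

Δp = 1.75

Original equilibrium: p* = 89, q* = 307.
New equilibrium: 766 - 5p = 40 + 3p, so 726 = 8p and p' = 90.75; q' = 766 − 5(90.75) = 312.25.
Change in price: 90.75 − 89 = 1.75.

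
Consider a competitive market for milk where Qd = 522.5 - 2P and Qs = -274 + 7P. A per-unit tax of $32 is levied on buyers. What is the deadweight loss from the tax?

Pre-tax equilibrium: P* = 88.5, Q* = 345.5.
Tax on buyers shifts demand to Qd = 522.5 − 2(P + 32) = 458.5 - 2P.
458.5 - 2P = -274 + 7P gives seller price Ps = 1465/18; buyers pay Pb = 1465/18 + 32 = 2041/18.
New quantity: Q = 522.5 − 2(2041/18) = 5323/18.
DWL = ½ × 32 × (345.5 − 5323/18) = 7168/9.

Deadweight loss = 7168/9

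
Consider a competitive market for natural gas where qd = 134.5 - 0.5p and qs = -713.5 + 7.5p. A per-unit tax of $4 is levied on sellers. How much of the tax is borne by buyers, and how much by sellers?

Buyers bear $3.75, sellers bear $0.25

Pre-tax equilibrium: p* = 106, q* = 81.5.
Tax on sellers shifts supply to qs = -713.5 + 7.5(p − 4) = -743.5 + 7.5p.
134.5 - 0.5p = -743.5 + 7.5p gives buyer price pb = 109.75; sellers receive ps = 109.75 − 4 = 105.75.
New quantity: q = 134.5 − 0.5(109.75) = 79.625.
Buyer burden = 109.75 − 106 = 3.75; seller burden = 106 − 105.75 = 0.25.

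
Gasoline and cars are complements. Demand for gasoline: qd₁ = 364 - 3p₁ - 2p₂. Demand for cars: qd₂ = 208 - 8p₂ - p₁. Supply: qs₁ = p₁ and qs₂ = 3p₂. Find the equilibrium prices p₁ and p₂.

Market 1: 364 - 3p₁ - 2p₂ = p₁ → 4p₁ + 2p₂ = 364.
Market 2: 11p₂ + p₁ = 208.
Eliminating p₂: 11×(1) − 2×(2) gives 42p₁ = 3588, so p₁ = 598/7.
Back-substitute into (2): p₂ = (208 − 1×598/7) / 11 = 78/7.

p₁ = 598/7, p₂ = 78/7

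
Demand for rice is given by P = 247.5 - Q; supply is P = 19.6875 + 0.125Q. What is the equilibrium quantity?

Q* = 202.5

Set the two price expressions equal: 247.5 - Q = 19.6875 + 0.125Q.
227.8125 = 1.125Q, so Q* = 202.5.
P* = 247.5 − (1)(202.5) = 45.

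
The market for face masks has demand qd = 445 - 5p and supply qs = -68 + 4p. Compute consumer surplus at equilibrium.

Equilibrium: 445 - 5p = -68 + 4p gives p* = 57, q* = 160.
Demand choke price (qd = 0): p = 89.
CS = ½(89 − 57)(160) = 2560.

Consumer surplus = 2560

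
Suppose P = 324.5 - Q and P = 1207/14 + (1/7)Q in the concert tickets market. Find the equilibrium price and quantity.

P* = 116, Q* = 208.5

Set the two price expressions equal: 324.5 - Q = 1207/14 + (1/7)Q.
1668/7 = (8/7)Q, so Q* = 208.5.
P* = 324.5 − (1)(208.5) = 116.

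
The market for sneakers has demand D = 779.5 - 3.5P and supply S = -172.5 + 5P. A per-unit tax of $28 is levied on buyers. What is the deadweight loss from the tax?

Pre-tax equilibrium: P* = 112, Q* = 387.5.
Tax on buyers shifts demand to D = 779.5 − 3.5(P + 28) = 681.5 - 3.5P.
681.5 - 3.5P = -172.5 + 5P gives seller price Ps = 1708/17; buyers pay Pb = 1708/17 + 28 = 2184/17.
New quantity: Q = 779.5 − 3.5(2184/17) = 11215/34.
DWL = ½ × 28 × (387.5 − 11215/34) = 13720/17.

Deadweight loss = 13720/17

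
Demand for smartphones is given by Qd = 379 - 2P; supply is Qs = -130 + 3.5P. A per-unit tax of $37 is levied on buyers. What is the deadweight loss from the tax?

Deadweight loss = 9583/11

Pre-tax equilibrium: P* = 1018/11, Q* = 2133/11.
Tax on buyers shifts demand to Qd = 379 − 2(P + 37) = 305 - 2P.
305 - 2P = -130 + 3.5P gives seller price Ps = 870/11; buyers pay Pb = 870/11 + 37 = 1277/11.
New quantity: Q = 379 − 2(1277/11) = 1615/11.
DWL = ½ × 37 × (2133/11 − 1615/11) = 9583/11.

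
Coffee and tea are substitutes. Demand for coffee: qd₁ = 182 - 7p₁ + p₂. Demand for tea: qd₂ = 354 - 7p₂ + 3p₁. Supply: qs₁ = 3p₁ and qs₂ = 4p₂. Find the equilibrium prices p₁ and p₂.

Market 1: 182 - 7p₁ + p₂ = 3p₁ → 10p₁ - p₂ = 182.
Market 2: 11p₂ - 3p₁ = 354.
Eliminating p₂: 11×(1) + 1×(2) gives 107p₁ = 2356, so p₁ = 2356/107.
Back-substitute into (2): p₂ = (354 + 3×2356/107) / 11 = 4086/107.

p₁ = 2356/107, p₂ = 4086/107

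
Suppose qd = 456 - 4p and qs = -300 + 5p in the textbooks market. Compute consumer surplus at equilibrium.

Consumer surplus = 1800

Equilibrium: 456 - 4p = -300 + 5p gives p* = 84, q* = 120.
Demand choke price (qd = 0): p = 114.
CS = ½(114 − 84)(120) = 1800.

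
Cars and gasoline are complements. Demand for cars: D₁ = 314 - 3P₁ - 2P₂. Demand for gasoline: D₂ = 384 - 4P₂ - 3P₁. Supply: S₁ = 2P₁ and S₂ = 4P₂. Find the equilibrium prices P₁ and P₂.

P₁ = 872/17, P₂ = 489/17

Market 1: 314 - 3P₁ - 2P₂ = 2P₁ → 5P₁ + 2P₂ = 314.
Market 2: 8P₂ + 3P₁ = 384.
Eliminating P₂: 8×(1) − 2×(2) gives 34P₁ = 1744, so P₁ = 872/17.
Back-substitute into (2): P₂ = (384 − 3×872/17) / 8 = 489/17.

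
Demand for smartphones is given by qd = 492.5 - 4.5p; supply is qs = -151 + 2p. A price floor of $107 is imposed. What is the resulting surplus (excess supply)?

Surplus = 52

Equilibrium price would be p* = 99, so the floor at 107 binds.
At p = 107: qd = 11, qs = 63.
Surplus = 63 − 11 = 52.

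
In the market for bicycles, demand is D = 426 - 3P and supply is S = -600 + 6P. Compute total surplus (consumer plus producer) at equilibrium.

Equilibrium: 426 - 3P = -600 + 6P gives P* = 114, Q* = 84.
Demand choke price: P = 142; supply starts at P = 100.
CS = ½(142 − 114)(84) = 1176; PS = ½(114 − 100)(84) = 588.

Total surplus = 1764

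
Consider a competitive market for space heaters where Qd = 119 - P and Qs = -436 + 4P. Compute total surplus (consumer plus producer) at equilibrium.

Total surplus = 40

Equilibrium: 119 - P = -436 + 4P gives P* = 111, Q* = 8.
Demand choke price: P = 119; supply starts at P = 109.
CS = ½(119 − 111)(8) = 32; PS = ½(111 − 109)(8) = 8.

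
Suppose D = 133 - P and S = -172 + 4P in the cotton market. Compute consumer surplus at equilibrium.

Equilibrium: 133 - P = -172 + 4P gives P* = 61, Q* = 72.
Demand choke price (D = 0): P = 133.
CS = ½(133 − 61)(72) = 2592.

Consumer surplus = 2592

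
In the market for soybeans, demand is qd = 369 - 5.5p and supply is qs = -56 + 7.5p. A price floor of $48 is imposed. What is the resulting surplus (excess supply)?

Surplus = 199

Equilibrium price would be p* = 425/13, so the floor at 48 binds.
At p = 48: qd = 105, qs = 304.
Surplus = 304 − 105 = 199.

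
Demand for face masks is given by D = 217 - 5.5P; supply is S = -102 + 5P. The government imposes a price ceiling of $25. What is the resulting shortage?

Shortage = 56.5

Equilibrium price would be P* = 638/21, so the ceiling at 25 binds.
At P = 25: D = 217 − 5.5(25) = 79.5, S = -102 + 5(25) = 23.
Shortage = 79.5 − 23 = 56.5.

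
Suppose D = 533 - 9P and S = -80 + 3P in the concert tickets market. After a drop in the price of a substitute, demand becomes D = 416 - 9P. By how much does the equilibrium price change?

ΔP = -9.75

Original equilibrium: P* = 613/12, Q* = 73.25.
New equilibrium: 416 - 9P = -80 + 3P, so 496 = 12P and P' = 124/3; Q' = 416 − 9(124/3) = 44.
Change in price: 124/3 − 613/12 = -9.75.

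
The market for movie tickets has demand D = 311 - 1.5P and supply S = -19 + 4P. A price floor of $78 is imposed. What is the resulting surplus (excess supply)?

Equilibrium price would be P* = 60, so the floor at 78 binds.
At P = 78: D = 194, S = 293.
Surplus = 293 − 194 = 99.

Surplus = 99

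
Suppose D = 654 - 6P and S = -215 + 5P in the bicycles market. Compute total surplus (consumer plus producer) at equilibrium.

Total surplus = 5940

Equilibrium: 654 - 6P = -215 + 5P gives P* = 79, Q* = 180.
Demand choke price: P = 109; supply starts at P = 43.
CS = ½(109 − 79)(180) = 2700; PS = ½(79 − 43)(180) = 3240.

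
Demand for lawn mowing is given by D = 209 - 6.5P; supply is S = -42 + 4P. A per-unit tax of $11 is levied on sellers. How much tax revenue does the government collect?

Pre-tax equilibrium: P* = 502/21, Q* = 1126/21.
Tax on sellers shifts supply to S = -42 + 4(P − 11) = -86 + 4P.
209 - 6.5P = -86 + 4P gives buyer price Pb = 590/21; sellers receive Ps = 590/21 − 11 = 359/21.
New quantity: Q = 209 − 6.5(590/21) = 554/21.
Revenue = 11 × 554/21 = 6094/21.

Tax revenue = 6094/21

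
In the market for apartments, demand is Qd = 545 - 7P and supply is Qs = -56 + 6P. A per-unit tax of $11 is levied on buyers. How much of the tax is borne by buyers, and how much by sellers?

Pre-tax equilibrium: P* = 601/13, Q* = 2878/13.
Tax on buyers shifts demand to Qd = 545 − 7(P + 11) = 468 - 7P.
468 - 7P = -56 + 6P gives seller price Ps = 524/13; buyers pay Pb = 524/13 + 11 = 667/13.
New quantity: Q = 545 − 7(667/13) = 2416/13.
Buyer burden = 667/13 − 601/13 = 66/13; seller burden = 601/13 − 524/13 = 77/13.

Buyers bear 66/13, sellers bear 77/13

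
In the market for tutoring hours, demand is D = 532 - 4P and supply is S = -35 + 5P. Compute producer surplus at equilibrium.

Equilibrium: 532 - 4P = -35 + 5P gives P* = 63, Q* = 280.
Supply starts at P = 7 (where S = 0).
PS = ½(63 − 7)(280) = 7840.

Producer surplus = 7840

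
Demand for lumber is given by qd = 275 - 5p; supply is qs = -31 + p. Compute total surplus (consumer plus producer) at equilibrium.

Total surplus = 240

Equilibrium: 275 - 5p = -31 + p gives p* = 51, q* = 20.
Demand choke price: p = 55; supply starts at p = 31.
CS = ½(55 − 51)(20) = 40; PS = ½(51 − 31)(20) = 200.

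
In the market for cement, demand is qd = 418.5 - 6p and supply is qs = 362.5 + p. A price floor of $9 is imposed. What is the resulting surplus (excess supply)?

Surplus = 7

Equilibrium price would be p* = 8, so the floor at 9 binds.
At p = 9: qd = 364.5, qs = 371.5.
Surplus = 371.5 − 364.5 = 7.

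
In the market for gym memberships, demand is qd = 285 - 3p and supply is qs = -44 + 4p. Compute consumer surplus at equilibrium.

Consumer surplus = 3456

Equilibrium: 285 - 3p = -44 + 4p gives p* = 47, q* = 144.
Demand choke price (qd = 0): p = 95.
CS = ½(95 − 47)(144) = 3456.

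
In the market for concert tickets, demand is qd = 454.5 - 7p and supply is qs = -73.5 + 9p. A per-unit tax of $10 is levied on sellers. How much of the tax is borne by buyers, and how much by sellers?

Buyers bear $5.625, sellers bear $4.375

Pre-tax equilibrium: p* = 33, q* = 223.5.
Tax on sellers shifts supply to qs = -73.5 + 9(p − 10) = -163.5 + 9p.
454.5 - 7p = -163.5 + 9p gives buyer price pb = 38.625; sellers receive ps = 38.625 − 10 = 28.625.
New quantity: q = 454.5 − 7(38.625) = 184.125.
Buyer burden = 38.625 − 33 = 5.625; seller burden = 33 − 28.625 = 4.375.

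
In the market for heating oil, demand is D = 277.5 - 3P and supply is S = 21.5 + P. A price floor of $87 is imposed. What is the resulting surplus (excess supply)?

Surplus = 92

Equilibrium price would be P* = 64, so the floor at 87 binds.
At P = 87: D = 16.5, S = 108.5.
Surplus = 108.5 − 16.5 = 92.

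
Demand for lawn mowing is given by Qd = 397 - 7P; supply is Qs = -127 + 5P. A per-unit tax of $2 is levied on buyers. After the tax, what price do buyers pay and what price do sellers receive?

Buyers pay $44.5, sellers receive $42.5

Pre-tax equilibrium: P* = 131/3, Q* = 274/3.
Tax on buyers shifts demand to Qd = 397 − 7(P + 2) = 383 - 7P.
383 - 7P = -127 + 5P gives seller price Ps = 42.5; buyers pay Pb = 42.5 + 2 = 44.5.
New quantity: Q = 397 − 7(44.5) = 85.5.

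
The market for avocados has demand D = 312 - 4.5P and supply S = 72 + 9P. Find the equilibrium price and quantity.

P* = 160/9, Q* = 232

Set D = S: 312 - 4.5P = 72 + 9P.
240 = 13.5P, so P* = 160/9.
Q* = 312 − 4.5(160/9) = 232.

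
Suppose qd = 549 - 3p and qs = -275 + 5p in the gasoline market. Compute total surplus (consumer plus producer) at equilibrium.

Equilibrium: 549 - 3p = -275 + 5p gives p* = 103, q* = 240.
Demand choke price: p = 183; supply starts at p = 55.
CS = ½(183 − 103)(240) = 9600; PS = ½(103 − 55)(240) = 5760.

Total surplus = 15360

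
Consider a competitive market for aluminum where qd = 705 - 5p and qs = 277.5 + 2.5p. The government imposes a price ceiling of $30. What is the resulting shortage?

Equilibrium price would be p* = 57, so the ceiling at 30 binds.
At p = 30: qd = 705 − 5(30) = 555, qs = 277.5 + 2.5(30) = 352.5.
Shortage = 555 − 352.5 = 202.5.

Shortage = 202.5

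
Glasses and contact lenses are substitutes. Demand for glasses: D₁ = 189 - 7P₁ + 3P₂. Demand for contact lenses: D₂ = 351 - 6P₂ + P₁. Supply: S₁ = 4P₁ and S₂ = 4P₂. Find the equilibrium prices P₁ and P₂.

P₁ = 2943/107, P₂ = 4050/107

Market 1: 189 - 7P₁ + 3P₂ = 4P₁ → 11P₁ - 3P₂ = 189.
Market 2: 10P₂ - P₁ = 351.
Eliminating P₂: 10×(1) + 3×(2) gives 107P₁ = 2943, so P₁ = 2943/107.
Back-substitute into (2): P₂ = (351 + 1×2943/107) / 10 = 4050/107.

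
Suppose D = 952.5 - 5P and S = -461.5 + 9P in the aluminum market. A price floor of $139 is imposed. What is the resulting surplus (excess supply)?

Equilibrium price would be P* = 101, so the floor at 139 binds.
At P = 139: D = 257.5, S = 789.5.
Surplus = 789.5 − 257.5 = 532.

Surplus = 532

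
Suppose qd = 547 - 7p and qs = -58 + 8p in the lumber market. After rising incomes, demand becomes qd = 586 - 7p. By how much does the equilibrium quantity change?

Δq = 20.8

Original equilibrium: p* = 121/3, q* = 794/3.
New equilibrium: 586 - 7p = -58 + 8p, so 644 = 15p and p' = 644/15; q' = 586 − 7(644/15) = 4282/15.
Change in quantity: 4282/15 − 794/3 = 20.8.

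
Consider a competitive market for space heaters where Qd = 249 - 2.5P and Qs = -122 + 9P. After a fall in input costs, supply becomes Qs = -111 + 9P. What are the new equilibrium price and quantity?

Original equilibrium: P* = 742/23, Q* = 3872/23.
New equilibrium: 249 - 2.5P = -111 + 9P, so 360 = 11.5P and P' = 720/23; Q' = 249 − 2.5(720/23) = 3927/23.

P' = 720/23, Q' = 3927/23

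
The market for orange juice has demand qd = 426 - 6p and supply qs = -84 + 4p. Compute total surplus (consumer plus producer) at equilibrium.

Equilibrium: 426 - 6p = -84 + 4p gives p* = 51, q* = 120.
Demand choke price: p = 71; supply starts at p = 21.
CS = ½(71 − 51)(120) = 1200; PS = ½(51 − 21)(120) = 1800.

Total surplus = 3000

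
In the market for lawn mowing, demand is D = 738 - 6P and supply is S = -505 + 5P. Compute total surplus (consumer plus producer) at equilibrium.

Equilibrium: 738 - 6P = -505 + 5P gives P* = 113, Q* = 60.
Demand choke price: P = 123; supply starts at P = 101.
CS = ½(123 − 113)(60) = 300; PS = ½(113 − 101)(60) = 360.

Total surplus = 660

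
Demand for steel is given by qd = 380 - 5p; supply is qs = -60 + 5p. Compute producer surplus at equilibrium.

Producer surplus = 2560

Equilibrium: 380 - 5p = -60 + 5p gives p* = 44, q* = 160.
Supply starts at p = 12 (where qs = 0).
PS = ½(44 − 12)(160) = 2560.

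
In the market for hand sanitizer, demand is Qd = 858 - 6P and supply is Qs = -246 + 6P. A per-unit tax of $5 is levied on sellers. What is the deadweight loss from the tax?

Deadweight loss = 37.5

Pre-tax equilibrium: P* = 92, Q* = 306.
Tax on sellers shifts supply to Qs = -246 + 6(P − 5) = -276 + 6P.
858 - 6P = -276 + 6P gives buyer price Pb = 94.5; sellers receive Ps = 94.5 − 5 = 89.5.
New quantity: Q = 858 − 6(94.5) = 291.
DWL = ½ × 5 × (306 − 291) = 37.5.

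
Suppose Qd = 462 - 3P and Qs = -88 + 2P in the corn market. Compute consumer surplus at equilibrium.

Equilibrium: 462 - 3P = -88 + 2P gives P* = 110, Q* = 132.
Demand choke price (Qd = 0): P = 154.
CS = ½(154 − 110)(132) = 2904.

Consumer surplus = 2904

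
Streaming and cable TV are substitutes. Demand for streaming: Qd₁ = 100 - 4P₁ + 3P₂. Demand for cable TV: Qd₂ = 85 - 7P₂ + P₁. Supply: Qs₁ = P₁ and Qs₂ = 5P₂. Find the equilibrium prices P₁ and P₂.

Market 1: 100 - 4P₁ + 3P₂ = P₁ → 5P₁ - 3P₂ = 100.
Market 2: 12P₂ - P₁ = 85.
Eliminating P₂: 12×(1) + 3×(2) gives 57P₁ = 1455, so P₁ = 485/19.
Back-substitute into (2): P₂ = (85 + 1×485/19) / 12 = 175/19.

P₁ = 485/19, P₂ = 175/19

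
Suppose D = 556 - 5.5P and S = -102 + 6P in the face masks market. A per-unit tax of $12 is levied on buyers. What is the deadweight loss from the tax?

Pre-tax equilibrium: P* = 1316/23, Q* = 5550/23.
Tax on buyers shifts demand to D = 556 − 5.5(P + 12) = 490 - 5.5P.
490 - 5.5P = -102 + 6P gives seller price Ps = 1184/23; buyers pay Pb = 1184/23 + 12 = 1460/23.
New quantity: Q = 556 − 5.5(1460/23) = 4758/23.
DWL = ½ × 12 × (5550/23 − 4758/23) = 4752/23.

Deadweight loss = 4752/23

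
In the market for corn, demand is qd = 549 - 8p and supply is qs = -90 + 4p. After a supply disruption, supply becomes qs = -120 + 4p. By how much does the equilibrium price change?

Original equilibrium: p* = 53.25, q* = 123.
New equilibrium: 549 - 8p = -120 + 4p, so 669 = 12p and p' = 55.75; q' = 549 − 8(55.75) = 103.
Change in price: 55.75 − 53.25 = 2.5.

Δp = 2.5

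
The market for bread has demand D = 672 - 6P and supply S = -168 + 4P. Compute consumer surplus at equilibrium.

Equilibrium: 672 - 6P = -168 + 4P gives P* = 84, Q* = 168.
Demand choke price (D = 0): P = 112.
CS = ½(112 − 84)(168) = 2352.

Consumer surplus = 2352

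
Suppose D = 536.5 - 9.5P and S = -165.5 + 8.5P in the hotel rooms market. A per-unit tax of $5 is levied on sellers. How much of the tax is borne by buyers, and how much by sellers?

Buyers bear 85/36, sellers bear 95/36

Pre-tax equilibrium: P* = 39, Q* = 166.
Tax on sellers shifts supply to S = -165.5 + 8.5(P − 5) = -208 + 8.5P.
536.5 - 9.5P = -208 + 8.5P gives buyer price Pb = 1489/36; sellers receive Ps = 1489/36 − 5 = 1309/36.
New quantity: Q = 536.5 − 9.5(1489/36) = 10337/72.
Buyer burden = 1489/36 − 39 = 85/36; seller burden = 39 − 1309/36 = 95/36.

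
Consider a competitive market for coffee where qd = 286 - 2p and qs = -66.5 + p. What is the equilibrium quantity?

q* = 51

Set qd = qs: 286 - 2p = -66.5 + p.
352.5 = 3p, so p* = 117.5.
q* = 286 − 2(117.5) = 51.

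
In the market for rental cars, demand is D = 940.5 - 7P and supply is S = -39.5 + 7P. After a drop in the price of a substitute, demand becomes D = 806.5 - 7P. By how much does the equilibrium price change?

ΔP = -67/7

Original equilibrium: P* = 70, Q* = 450.5.
New equilibrium: 806.5 - 7P = -39.5 + 7P, so 846 = 14P and P' = 423/7; Q' = 806.5 − 7(423/7) = 383.5.
Change in price: 423/7 − 70 = -67/7.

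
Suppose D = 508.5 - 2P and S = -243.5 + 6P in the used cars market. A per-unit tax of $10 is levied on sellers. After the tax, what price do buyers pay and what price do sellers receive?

Buyers pay $101.5, sellers receive $91.5

Pre-tax equilibrium: P* = 94, Q* = 320.5.
Tax on sellers shifts supply to S = -243.5 + 6(P − 10) = -303.5 + 6P.
508.5 - 2P = -303.5 + 6P gives buyer price Pb = 101.5; sellers receive Ps = 101.5 − 10 = 91.5.
New quantity: Q = 508.5 − 2(101.5) = 305.5.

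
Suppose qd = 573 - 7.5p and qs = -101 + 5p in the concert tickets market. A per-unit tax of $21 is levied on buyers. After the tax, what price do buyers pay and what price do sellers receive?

Pre-tax equilibrium: p* = 53.92, q* = 168.6.
Tax on buyers shifts demand to qd = 573 − 7.5(p + 21) = 415.5 - 7.5p.
415.5 - 7.5p = -101 + 5p gives seller price ps = 41.32; buyers pay pb = 41.32 + 21 = 62.32.
New quantity: q = 573 − 7.5(62.32) = 105.6.

Buyers pay $62.32, sellers receive $41.32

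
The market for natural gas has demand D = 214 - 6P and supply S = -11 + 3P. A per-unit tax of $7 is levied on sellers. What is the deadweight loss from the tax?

Pre-tax equilibrium: P* = 25, Q* = 64.
Tax on sellers shifts supply to S = -11 + 3(P − 7) = -32 + 3P.
214 - 6P = -32 + 3P gives buyer price Pb = 82/3; sellers receive Ps = 82/3 − 7 = 61/3.
New quantity: Q = 214 − 6(82/3) = 50.
DWL = ½ × 7 × (64 − 50) = 49.

Deadweight loss = 49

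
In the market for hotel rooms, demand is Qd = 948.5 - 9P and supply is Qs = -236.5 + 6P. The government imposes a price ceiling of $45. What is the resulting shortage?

Shortage = 510

Equilibrium price would be P* = 79, so the ceiling at 45 binds.
At P = 45: Qd = 948.5 − 9(45) = 543.5, Qs = -236.5 + 6(45) = 33.5.
Shortage = 543.5 − 33.5 = 510.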